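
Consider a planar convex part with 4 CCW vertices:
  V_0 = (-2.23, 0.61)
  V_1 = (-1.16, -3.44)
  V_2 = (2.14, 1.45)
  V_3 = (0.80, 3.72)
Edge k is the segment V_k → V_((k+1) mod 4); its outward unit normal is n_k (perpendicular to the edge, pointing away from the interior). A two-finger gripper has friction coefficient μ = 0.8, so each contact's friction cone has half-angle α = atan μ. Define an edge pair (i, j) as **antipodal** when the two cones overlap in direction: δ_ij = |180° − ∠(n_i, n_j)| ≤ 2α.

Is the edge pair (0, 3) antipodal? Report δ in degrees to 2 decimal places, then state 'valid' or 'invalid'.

δ = 120.95°, invalid

α = atan 0.8 = 38.66°;  2α = 77.32°
edge 0: e_0 = (+1.07, -4.05);  n_0 = (-0.9668, -0.2554)
edge 3: e_3 = (-3.03, -3.11);  n_3 = (-0.7163, +0.6978)
∠(n_0, n_3) = 59.05°
δ = |180° − 59.05°| = 120.95°
120.95° > 2α = 77.32°  →  invalid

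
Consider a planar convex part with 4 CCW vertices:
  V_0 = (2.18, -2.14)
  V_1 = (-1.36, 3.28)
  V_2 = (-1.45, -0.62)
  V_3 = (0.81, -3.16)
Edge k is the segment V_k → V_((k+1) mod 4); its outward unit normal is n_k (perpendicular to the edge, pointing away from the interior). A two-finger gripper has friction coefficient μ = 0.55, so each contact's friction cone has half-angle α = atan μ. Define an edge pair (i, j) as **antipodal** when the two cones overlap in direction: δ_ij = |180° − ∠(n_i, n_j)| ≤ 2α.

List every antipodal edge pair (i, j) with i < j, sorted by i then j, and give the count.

count = 3; pairs: (0,1), (0,2), (1,3)

α = atan 0.55 = 28.81°;  2α = 57.62°
n_0 = (+0.8372, +0.5468)
n_1 = (-0.9997, +0.0231)
n_2 = (-0.7471, -0.6647)
n_3 = (+0.5972, -0.8021)
  (0,1): δ = 34.47°  ✓
  (0,2): δ = 8.51°  ✓
  (0,3): δ = 93.52°  ·
  (1,2): δ = 137.02°  ·
  (1,3): δ = 52.01°  ✓
  (2,3): δ = 94.99°  ·
antipodal pairs: 3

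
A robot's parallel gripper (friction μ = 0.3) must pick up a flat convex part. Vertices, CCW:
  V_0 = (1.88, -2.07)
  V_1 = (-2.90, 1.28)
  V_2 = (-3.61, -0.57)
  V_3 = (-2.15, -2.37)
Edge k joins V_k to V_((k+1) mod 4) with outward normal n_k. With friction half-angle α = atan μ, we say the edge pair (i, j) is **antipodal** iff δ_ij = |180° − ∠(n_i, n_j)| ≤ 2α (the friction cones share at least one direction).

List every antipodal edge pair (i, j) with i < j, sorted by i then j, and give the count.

count = 1; pairs: (0,2)

α = atan 0.3 = 16.70°;  2α = 33.40°
n_0 = (+0.5739, +0.8189)
n_1 = (-0.9336, +0.3583)
n_2 = (-0.7766, -0.6299)
n_3 = (+0.0742, -0.9972)
  (0,1): δ = 75.97°  ·
  (0,2): δ = 15.93°  ✓
  (0,3): δ = 39.28°  ·
  (1,2): δ = 119.96°  ·
  (1,3): δ = 64.75°  ·
  (2,3): δ = 124.79°  ·
antipodal pairs: 1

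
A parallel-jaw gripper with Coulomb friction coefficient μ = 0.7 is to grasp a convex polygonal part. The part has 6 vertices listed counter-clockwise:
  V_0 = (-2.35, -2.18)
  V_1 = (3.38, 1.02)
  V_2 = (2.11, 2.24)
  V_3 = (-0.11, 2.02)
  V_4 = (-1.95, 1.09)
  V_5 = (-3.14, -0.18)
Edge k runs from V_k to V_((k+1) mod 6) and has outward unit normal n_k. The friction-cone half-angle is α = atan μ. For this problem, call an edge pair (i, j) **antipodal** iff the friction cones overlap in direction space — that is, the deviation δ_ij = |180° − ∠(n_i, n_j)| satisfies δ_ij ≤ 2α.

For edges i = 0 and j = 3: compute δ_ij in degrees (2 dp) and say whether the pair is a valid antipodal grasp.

δ = 2.37°, valid

α = atan 0.7 = 34.99°;  2α = 69.98°
edge 0: e_0 = (+5.73, +3.20);  n_0 = (+0.4876, -0.8731)
edge 3: e_3 = (-1.84, -0.93);  n_3 = (-0.4511, +0.8925)
∠(n_0, n_3) = 177.63°
δ = |180° − 177.63°| = 2.37°
2.37° ≤ 2α = 69.98°  →  valid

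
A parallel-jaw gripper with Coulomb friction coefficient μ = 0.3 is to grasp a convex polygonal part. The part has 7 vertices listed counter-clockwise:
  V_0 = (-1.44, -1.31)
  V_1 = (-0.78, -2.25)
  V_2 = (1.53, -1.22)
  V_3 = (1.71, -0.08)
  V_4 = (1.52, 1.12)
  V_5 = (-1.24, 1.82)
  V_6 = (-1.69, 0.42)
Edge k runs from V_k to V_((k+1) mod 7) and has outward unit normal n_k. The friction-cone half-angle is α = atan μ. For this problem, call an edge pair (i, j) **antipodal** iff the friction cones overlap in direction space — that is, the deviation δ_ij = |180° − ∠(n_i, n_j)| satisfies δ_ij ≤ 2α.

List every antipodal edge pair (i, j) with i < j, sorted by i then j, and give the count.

count = 5; pairs: (0,3), (2,5), (2,6), (3,5), (3,6)

α = atan 0.3 = 16.70°;  2α = 33.40°
n_0 = (-0.8184, -0.5746)
n_1 = (+0.4072, -0.9133)
n_2 = (+0.9878, -0.1560)
n_3 = (+0.9877, +0.1564)
n_4 = (+0.2458, +0.9693)
n_5 = (-0.9520, +0.3060)
n_6 = (-0.9897, -0.1430)
  (0,1): δ = 101.04°  ·
  (0,2): δ = 44.05°  ·
  (0,3): δ = 26.08°  ✓
  (0,4): δ = 40.69°  ·
  (0,5): δ = 127.11°  ·
  (0,6): δ = 153.15°  ·
  (1,2): δ = 123.00°  ·
  (1,3): δ = 105.03°  ·
  (1,4): δ = 38.26°  ·
  (1,5): δ = 48.15°  ·
  (1,6): δ = 74.19°  ·
  (2,3): δ = 162.03°  ·
  (2,4): δ = 95.26°  ·
  (2,5): δ = 8.85°  ✓
  (2,6): δ = 17.20°  ✓
  (3,4): δ = 113.23°  ·
  (3,5): δ = 26.82°  ✓
  (3,6): δ = 0.77°  ✓
  (4,5): δ = 93.59°  ·
  (4,6): δ = 67.55°  ·
  (5,6): δ = 153.96°  ·
antipodal pairs: 5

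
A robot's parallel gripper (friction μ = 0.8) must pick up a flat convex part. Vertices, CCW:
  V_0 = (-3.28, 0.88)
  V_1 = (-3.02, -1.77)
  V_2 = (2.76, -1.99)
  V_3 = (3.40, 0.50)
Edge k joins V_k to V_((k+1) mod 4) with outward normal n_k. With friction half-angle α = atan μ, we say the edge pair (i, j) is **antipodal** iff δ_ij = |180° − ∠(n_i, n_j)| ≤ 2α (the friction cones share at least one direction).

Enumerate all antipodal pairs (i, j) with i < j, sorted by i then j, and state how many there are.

α = atan 0.8 = 38.66°;  2α = 77.32°
n_0 = (-0.9952, -0.0976)
n_1 = (-0.0380, -0.9993)
n_2 = (+0.9685, -0.2489)
n_3 = (+0.0568, +0.9984)
  (0,1): δ = 97.78°  ·
  (0,2): δ = 20.02°  ✓
  (0,3): δ = 81.14°  ·
  (1,2): δ = 102.23°  ·
  (1,3): δ = 1.08°  ✓
  (2,3): δ = 78.84°  ·
antipodal pairs: 2

count = 2; pairs: (0,2), (1,3)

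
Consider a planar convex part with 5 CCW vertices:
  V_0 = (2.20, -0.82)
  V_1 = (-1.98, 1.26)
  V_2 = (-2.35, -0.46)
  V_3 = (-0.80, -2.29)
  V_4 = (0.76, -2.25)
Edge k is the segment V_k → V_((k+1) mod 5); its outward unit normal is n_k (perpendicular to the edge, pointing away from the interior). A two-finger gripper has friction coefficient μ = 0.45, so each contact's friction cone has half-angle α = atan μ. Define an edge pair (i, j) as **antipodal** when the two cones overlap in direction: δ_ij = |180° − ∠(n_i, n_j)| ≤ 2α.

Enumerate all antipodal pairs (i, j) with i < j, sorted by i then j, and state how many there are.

α = atan 0.45 = 24.23°;  2α = 48.46°
n_0 = (+0.4455, +0.8953)
n_1 = (-0.9776, +0.2103)
n_2 = (-0.7631, -0.6463)
n_3 = (+0.0256, -0.9997)
n_4 = (+0.7046, -0.7096)
  (0,1): δ = 75.68°  ·
  (0,2): δ = 23.28°  ✓
  (0,3): δ = 27.92°  ✓
  (0,4): δ = 71.26°  ·
  (1,2): δ = 127.60°  ·
  (1,3): δ = 76.39°  ·
  (1,4): δ = 33.06°  ✓
  (2,3): δ = 128.80°  ·
  (2,4): δ = 85.46°  ·
  (3,4): δ = 136.67°  ·
antipodal pairs: 3

count = 3; pairs: (0,2), (0,3), (1,4)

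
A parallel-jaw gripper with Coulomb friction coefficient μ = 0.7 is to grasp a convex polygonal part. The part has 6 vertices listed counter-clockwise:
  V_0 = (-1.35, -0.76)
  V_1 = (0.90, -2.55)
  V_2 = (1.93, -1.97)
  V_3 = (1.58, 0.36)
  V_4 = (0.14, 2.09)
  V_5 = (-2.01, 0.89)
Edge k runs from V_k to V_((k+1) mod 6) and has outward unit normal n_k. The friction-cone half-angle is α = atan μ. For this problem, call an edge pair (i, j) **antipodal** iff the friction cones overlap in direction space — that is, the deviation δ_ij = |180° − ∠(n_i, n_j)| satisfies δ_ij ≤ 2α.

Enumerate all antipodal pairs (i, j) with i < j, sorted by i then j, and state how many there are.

α = atan 0.7 = 34.99°;  2α = 69.98°
n_0 = (-0.6226, -0.7826)
n_1 = (+0.4907, -0.8713)
n_2 = (+0.9889, +0.1485)
n_3 = (+0.7686, +0.6397)
n_4 = (-0.4874, +0.8732)
n_5 = (-0.9285, -0.3714)
  (0,1): δ = 112.11°  ·
  (0,2): δ = 42.95°  ✓
  (0,3): δ = 11.72°  ✓
  (0,4): δ = 67.67°  ✓
  (0,5): δ = 150.31°  ·
  (1,2): δ = 110.84°  ·
  (1,3): δ = 79.61°  ·
  (1,4): δ = 0.22°  ✓
  (1,5): δ = 82.42°  ·
  (2,3): δ = 148.77°  ·
  (2,4): δ = 69.38°  ✓
  (2,5): δ = 13.26°  ✓
  (3,4): δ = 100.61°  ·
  (3,5): δ = 17.97°  ✓
  (4,5): δ = 97.37°  ·
antipodal pairs: 7

count = 7; pairs: (0,2), (0,3), (0,4), (1,4), (2,4), (2,5), (3,5)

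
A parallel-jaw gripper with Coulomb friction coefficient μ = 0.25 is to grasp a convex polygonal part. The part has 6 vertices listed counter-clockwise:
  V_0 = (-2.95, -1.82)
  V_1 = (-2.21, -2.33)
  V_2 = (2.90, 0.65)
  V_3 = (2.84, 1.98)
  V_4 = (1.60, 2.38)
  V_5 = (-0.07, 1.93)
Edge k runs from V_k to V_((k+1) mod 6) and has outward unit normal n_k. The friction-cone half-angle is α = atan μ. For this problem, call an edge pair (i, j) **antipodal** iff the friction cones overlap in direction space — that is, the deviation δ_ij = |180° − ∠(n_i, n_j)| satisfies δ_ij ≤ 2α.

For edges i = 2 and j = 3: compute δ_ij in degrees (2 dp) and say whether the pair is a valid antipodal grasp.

δ = 110.46°, invalid

α = atan 0.25 = 14.04°;  2α = 28.07°
edge 2: e_2 = (-0.06, +1.33);  n_2 = (+0.9990, +0.0451)
edge 3: e_3 = (-1.24, +0.40);  n_3 = (+0.3070, +0.9517)
∠(n_2, n_3) = 69.54°
δ = |180° − 69.54°| = 110.46°
110.46° > 2α = 28.07°  →  invalid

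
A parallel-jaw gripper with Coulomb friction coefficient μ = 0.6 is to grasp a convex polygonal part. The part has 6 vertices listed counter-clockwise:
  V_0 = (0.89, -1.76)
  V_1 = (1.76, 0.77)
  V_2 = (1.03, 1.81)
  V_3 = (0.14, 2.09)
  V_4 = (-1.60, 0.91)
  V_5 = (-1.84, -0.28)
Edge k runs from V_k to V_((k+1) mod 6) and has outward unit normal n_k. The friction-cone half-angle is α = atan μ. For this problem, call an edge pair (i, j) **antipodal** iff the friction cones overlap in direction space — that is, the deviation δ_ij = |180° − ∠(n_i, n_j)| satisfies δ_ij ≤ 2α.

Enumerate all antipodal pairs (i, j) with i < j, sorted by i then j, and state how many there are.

α = atan 0.6 = 30.96°;  2α = 61.93°
n_0 = (+0.9457, -0.3252)
n_1 = (+0.8185, +0.5745)
n_2 = (+0.3001, +0.9539)
n_3 = (-0.5613, +0.8276)
n_4 = (-0.9803, +0.1977)
n_5 = (-0.4766, -0.8791)
  (0,1): δ = 125.96°  ·
  (0,2): δ = 88.49°  ·
  (0,3): δ = 36.88°  ✓
  (0,4): δ = 7.57°  ✓
  (0,5): δ = 80.51°  ·
  (1,2): δ = 142.53°  ·
  (1,3): δ = 90.92°  ·
  (1,4): δ = 46.47°  ✓
  (1,5): δ = 26.47°  ✓
  (2,3): δ = 128.39°  ·
  (2,4): δ = 83.94°  ·
  (2,5): δ = 11.00°  ✓
  (3,4): δ = 135.55°  ·
  (3,5): δ = 62.61°  ·
  (4,5): δ = 107.06°  ·
antipodal pairs: 5

count = 5; pairs: (0,3), (0,4), (1,4), (1,5), (2,5)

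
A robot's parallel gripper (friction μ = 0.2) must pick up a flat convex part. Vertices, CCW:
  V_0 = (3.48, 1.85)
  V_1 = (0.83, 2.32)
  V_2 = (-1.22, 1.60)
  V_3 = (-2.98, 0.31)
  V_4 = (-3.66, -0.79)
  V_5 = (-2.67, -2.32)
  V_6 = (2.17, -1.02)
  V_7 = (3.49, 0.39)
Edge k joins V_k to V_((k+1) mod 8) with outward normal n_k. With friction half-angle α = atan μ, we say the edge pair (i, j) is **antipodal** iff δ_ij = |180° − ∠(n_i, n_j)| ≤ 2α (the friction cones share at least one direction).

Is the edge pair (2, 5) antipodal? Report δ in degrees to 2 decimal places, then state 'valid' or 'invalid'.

δ = 21.21°, valid

α = atan 0.2 = 11.31°;  2α = 22.62°
edge 2: e_2 = (-1.76, -1.29);  n_2 = (-0.5912, +0.8066)
edge 5: e_5 = (+4.84, +1.30);  n_5 = (+0.2594, -0.9658)
∠(n_2, n_5) = 158.79°
δ = |180° − 158.79°| = 21.21°
21.21° ≤ 2α = 22.62°  →  valid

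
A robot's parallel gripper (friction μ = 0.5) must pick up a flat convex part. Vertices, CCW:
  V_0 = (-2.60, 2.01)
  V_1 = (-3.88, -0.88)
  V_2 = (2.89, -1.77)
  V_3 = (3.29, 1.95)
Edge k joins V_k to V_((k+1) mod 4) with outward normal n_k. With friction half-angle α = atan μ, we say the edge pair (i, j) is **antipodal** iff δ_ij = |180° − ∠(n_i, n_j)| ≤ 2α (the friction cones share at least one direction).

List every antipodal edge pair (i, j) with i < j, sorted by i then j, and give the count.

count = 2; pairs: (0,2), (1,3)

α = atan 0.5 = 26.57°;  2α = 53.13°
n_0 = (-0.9143, +0.4050)
n_1 = (-0.1303, -0.9915)
n_2 = (+0.9943, -0.1069)
n_3 = (+0.0102, +0.9999)
  (0,1): δ = 73.60°  ·
  (0,2): δ = 17.75°  ✓
  (0,3): δ = 113.31°  ·
  (1,2): δ = 88.65°  ·
  (1,3): δ = 6.91°  ✓
  (2,3): δ = 84.45°  ·
antipodal pairs: 2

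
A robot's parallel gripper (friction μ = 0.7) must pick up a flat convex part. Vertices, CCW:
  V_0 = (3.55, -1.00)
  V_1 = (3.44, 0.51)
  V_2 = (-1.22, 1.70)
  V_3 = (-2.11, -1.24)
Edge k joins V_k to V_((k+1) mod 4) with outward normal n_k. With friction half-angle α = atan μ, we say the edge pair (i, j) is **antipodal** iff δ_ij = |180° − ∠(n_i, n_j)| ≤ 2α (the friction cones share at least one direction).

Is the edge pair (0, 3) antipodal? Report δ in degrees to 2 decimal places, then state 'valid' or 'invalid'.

δ = 88.26°, invalid

α = atan 0.7 = 34.99°;  2α = 69.98°
edge 0: e_0 = (-0.11, +1.51);  n_0 = (+0.9974, +0.0727)
edge 3: e_3 = (+5.66, +0.24);  n_3 = (+0.0424, -0.9991)
∠(n_0, n_3) = 91.74°
δ = |180° − 91.74°| = 88.26°
88.26° > 2α = 69.98°  →  invalid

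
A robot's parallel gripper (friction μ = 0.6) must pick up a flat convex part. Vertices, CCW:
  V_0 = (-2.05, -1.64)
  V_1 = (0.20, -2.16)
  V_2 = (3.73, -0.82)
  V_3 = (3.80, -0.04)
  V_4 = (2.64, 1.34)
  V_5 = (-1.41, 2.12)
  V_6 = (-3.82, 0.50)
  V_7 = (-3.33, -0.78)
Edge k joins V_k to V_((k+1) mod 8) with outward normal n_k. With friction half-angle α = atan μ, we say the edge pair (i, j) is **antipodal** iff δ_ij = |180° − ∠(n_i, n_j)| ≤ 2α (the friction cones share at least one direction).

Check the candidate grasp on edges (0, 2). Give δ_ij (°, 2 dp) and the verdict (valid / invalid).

α = atan 0.6 = 30.96°;  2α = 61.93°
edge 0: e_0 = (+2.25, -0.52);  n_0 = (-0.2252, -0.9743)
edge 2: e_2 = (+0.07, +0.78);  n_2 = (+0.9960, -0.0894)
∠(n_0, n_2) = 97.89°
δ = |180° − 97.89°| = 82.11°
82.11° > 2α = 61.93°  →  invalid

δ = 82.11°, invalid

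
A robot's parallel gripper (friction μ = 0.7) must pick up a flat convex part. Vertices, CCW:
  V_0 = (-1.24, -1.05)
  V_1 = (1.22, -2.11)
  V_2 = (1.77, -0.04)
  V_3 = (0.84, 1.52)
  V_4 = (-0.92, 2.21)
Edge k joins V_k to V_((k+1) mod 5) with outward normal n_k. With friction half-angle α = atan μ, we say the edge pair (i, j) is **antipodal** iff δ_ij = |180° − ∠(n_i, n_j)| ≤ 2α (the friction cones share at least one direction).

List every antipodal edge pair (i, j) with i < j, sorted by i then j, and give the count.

count = 4; pairs: (0,2), (0,3), (1,4), (2,4)

α = atan 0.7 = 34.99°;  2α = 69.98°
n_0 = (-0.3957, -0.9184)
n_1 = (+0.9665, -0.2568)
n_2 = (+0.8589, +0.5121)
n_3 = (+0.3650, +0.9310)
n_4 = (-0.9952, +0.0977)
  (0,1): δ = 81.57°  ·
  (0,2): δ = 35.89°  ✓
  (0,3): δ = 1.90°  ✓
  (0,4): δ = 107.70°  ·
  (1,2): δ = 134.32°  ·
  (1,3): δ = 96.53°  ·
  (1,4): δ = 9.27°  ✓
  (2,3): δ = 142.21°  ·
  (2,4): δ = 36.41°  ✓
  (3,4): δ = 74.20°  ·
antipodal pairs: 4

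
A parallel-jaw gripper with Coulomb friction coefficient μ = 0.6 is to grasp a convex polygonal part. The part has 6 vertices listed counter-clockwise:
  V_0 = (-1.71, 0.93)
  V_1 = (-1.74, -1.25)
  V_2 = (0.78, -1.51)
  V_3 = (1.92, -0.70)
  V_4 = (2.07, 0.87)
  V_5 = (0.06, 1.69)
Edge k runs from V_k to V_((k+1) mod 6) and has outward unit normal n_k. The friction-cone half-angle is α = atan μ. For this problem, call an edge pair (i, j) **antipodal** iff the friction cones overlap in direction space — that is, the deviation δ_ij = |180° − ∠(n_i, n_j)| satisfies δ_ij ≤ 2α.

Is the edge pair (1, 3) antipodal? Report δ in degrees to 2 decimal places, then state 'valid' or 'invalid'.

α = atan 0.6 = 30.96°;  2α = 61.93°
edge 1: e_1 = (+2.52, -0.26);  n_1 = (-0.1026, -0.9947)
edge 3: e_3 = (+0.15, +1.57);  n_3 = (+0.9955, -0.0951)
∠(n_1, n_3) = 90.43°
δ = |180° − 90.43°| = 89.57°
89.57° > 2α = 61.93°  →  invalid

δ = 89.57°, invalid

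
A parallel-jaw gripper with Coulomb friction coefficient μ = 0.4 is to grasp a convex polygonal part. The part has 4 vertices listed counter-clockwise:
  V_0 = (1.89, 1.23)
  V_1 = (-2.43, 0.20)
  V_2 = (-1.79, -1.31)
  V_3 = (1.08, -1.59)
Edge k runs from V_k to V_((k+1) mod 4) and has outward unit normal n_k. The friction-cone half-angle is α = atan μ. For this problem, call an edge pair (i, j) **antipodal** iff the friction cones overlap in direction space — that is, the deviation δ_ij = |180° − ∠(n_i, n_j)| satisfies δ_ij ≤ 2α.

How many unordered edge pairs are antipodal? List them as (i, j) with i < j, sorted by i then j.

count = 2; pairs: (0,2), (1,3)

α = atan 0.4 = 21.80°;  2α = 43.60°
n_0 = (-0.2319, +0.9727)
n_1 = (-0.9207, -0.3902)
n_2 = (-0.0971, -0.9953)
n_3 = (+0.9611, -0.2761)
  (0,1): δ = 80.44°  ·
  (0,2): δ = 18.98°  ✓
  (0,3): δ = 60.56°  ·
  (1,2): δ = 118.54°  ·
  (1,3): δ = 39.00°  ✓
  (2,3): δ = 100.45°  ·
antipodal pairs: 2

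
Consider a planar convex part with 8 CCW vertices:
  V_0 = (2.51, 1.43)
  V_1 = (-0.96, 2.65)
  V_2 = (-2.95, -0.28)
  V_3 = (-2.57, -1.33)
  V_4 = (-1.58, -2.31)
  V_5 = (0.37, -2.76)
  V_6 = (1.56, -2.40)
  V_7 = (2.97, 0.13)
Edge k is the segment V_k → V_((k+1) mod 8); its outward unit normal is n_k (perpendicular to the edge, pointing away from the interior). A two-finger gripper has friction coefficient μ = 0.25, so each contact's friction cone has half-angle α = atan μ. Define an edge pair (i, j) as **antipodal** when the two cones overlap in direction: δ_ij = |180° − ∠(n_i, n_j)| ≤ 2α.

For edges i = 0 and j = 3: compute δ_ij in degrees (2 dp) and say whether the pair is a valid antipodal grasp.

δ = 25.34°, valid

α = atan 0.25 = 14.04°;  2α = 28.07°
edge 0: e_0 = (-3.47, +1.22);  n_0 = (+0.3317, +0.9434)
edge 3: e_3 = (+0.99, -0.98);  n_3 = (-0.7035, -0.7107)
∠(n_0, n_3) = 154.66°
δ = |180° − 154.66°| = 25.34°
25.34° ≤ 2α = 28.07°  →  valid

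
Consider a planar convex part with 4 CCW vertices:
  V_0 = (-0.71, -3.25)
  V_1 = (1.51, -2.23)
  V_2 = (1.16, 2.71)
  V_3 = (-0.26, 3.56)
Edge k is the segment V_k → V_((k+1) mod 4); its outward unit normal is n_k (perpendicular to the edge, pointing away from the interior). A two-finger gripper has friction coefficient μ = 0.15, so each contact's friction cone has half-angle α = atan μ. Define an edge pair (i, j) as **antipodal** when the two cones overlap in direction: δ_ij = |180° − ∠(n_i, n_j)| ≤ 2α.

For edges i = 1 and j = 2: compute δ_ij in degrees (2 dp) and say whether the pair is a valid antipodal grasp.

δ = 124.96°, invalid

α = atan 0.15 = 8.53°;  2α = 17.06°
edge 1: e_1 = (-0.35, +4.94);  n_1 = (+0.9975, +0.0707)
edge 2: e_2 = (-1.42, +0.85);  n_2 = (+0.5136, +0.8580)
∠(n_1, n_2) = 55.04°
δ = |180° − 55.04°| = 124.96°
124.96° > 2α = 17.06°  →  invalid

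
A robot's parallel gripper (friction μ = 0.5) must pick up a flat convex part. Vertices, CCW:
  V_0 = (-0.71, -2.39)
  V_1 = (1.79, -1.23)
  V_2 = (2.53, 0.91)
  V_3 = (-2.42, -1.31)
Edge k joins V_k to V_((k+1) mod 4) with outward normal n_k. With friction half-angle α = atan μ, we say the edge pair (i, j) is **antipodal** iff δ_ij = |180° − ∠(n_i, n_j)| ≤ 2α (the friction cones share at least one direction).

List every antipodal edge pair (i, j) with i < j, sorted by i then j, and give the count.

count = 2; pairs: (0,2), (1,2)

α = atan 0.5 = 26.57°;  2α = 53.13°
n_0 = (+0.4209, -0.9071)
n_1 = (+0.9451, -0.3268)
n_2 = (-0.4092, +0.9124)
n_3 = (-0.5340, -0.8455)
  (0,1): δ = 133.97°  ·
  (0,2): δ = 0.74°  ✓
  (0,3): δ = 122.83°  ·
  (1,2): δ = 46.77°  ✓
  (1,3): δ = 76.80°  ·
  (2,3): δ = 56.43°  ·
antipodal pairs: 2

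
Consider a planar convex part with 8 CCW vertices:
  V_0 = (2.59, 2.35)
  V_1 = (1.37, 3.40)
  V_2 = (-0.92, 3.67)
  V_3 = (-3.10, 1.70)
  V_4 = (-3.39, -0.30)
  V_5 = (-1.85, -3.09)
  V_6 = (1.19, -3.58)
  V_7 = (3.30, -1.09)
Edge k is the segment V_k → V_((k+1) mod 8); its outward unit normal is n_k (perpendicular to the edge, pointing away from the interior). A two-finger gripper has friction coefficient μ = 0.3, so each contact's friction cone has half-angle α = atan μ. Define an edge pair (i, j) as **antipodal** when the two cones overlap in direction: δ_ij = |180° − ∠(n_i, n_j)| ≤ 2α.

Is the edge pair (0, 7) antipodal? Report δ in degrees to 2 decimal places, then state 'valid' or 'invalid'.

α = atan 0.3 = 16.70°;  2α = 33.40°
edge 0: e_0 = (-1.22, +1.05);  n_0 = (+0.6523, +0.7579)
edge 7: e_7 = (-0.71, +3.44);  n_7 = (+0.9794, +0.2021)
∠(n_0, n_7) = 37.62°
δ = |180° − 37.62°| = 142.38°
142.38° > 2α = 33.40°  →  invalid

δ = 142.38°, invalid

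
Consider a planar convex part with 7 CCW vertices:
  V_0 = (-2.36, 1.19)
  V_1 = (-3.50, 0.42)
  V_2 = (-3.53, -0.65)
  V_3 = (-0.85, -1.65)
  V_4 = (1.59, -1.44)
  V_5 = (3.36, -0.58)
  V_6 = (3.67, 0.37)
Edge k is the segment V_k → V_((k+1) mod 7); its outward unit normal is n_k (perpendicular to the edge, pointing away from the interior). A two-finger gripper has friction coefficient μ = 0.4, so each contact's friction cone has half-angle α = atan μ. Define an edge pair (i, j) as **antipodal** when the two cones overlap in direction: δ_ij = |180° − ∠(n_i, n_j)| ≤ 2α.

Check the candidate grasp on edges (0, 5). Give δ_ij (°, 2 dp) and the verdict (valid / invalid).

δ = 37.89°, valid

α = atan 0.4 = 21.80°;  2α = 43.60°
edge 0: e_0 = (-1.14, -0.77);  n_0 = (-0.5597, +0.8287)
edge 5: e_5 = (+0.31, +0.95);  n_5 = (+0.9507, -0.3102)
∠(n_0, n_5) = 142.11°
δ = |180° − 142.11°| = 37.89°
37.89° ≤ 2α = 43.60°  →  valid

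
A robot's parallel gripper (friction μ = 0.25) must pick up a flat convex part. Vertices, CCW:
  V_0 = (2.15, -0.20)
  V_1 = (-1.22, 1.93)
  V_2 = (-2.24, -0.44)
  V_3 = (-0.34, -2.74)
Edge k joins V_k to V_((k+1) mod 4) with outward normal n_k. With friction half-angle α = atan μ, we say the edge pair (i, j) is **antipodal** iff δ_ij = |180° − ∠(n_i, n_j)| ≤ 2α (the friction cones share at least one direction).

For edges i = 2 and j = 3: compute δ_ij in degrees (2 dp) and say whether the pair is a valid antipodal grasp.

δ = 83.99°, invalid

α = atan 0.25 = 14.04°;  2α = 28.07°
edge 2: e_2 = (+1.90, -2.30);  n_2 = (-0.7710, -0.6369)
edge 3: e_3 = (+2.49, +2.54);  n_3 = (+0.7141, -0.7000)
∠(n_2, n_3) = 96.01°
δ = |180° − 96.01°| = 83.99°
83.99° > 2α = 28.07°  →  invalid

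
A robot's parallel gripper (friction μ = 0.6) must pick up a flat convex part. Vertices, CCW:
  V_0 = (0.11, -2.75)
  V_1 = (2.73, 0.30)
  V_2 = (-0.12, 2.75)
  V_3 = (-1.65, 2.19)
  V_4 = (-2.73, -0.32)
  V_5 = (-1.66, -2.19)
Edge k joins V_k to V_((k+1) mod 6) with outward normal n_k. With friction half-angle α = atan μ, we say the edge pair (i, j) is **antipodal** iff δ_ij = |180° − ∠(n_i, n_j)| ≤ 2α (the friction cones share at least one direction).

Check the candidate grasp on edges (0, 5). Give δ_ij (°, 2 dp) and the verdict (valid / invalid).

δ = 113.11°, invalid

α = atan 0.6 = 30.96°;  2α = 61.93°
edge 0: e_0 = (+2.62, +3.05);  n_0 = (+0.7586, -0.6516)
edge 5: e_5 = (+1.77, -0.56);  n_5 = (-0.3016, -0.9534)
∠(n_0, n_5) = 66.89°
δ = |180° − 66.89°| = 113.11°
113.11° > 2α = 61.93°  →  invalid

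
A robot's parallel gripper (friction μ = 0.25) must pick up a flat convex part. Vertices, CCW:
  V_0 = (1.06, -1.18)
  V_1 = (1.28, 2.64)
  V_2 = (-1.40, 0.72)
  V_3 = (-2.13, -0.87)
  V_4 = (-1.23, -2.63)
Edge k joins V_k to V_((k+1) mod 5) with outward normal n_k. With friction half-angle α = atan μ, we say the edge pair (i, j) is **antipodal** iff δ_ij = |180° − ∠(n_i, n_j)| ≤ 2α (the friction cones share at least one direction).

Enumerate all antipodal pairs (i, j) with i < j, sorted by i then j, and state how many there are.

α = atan 0.25 = 14.04°;  2α = 28.07°
n_0 = (+0.9983, -0.0575)
n_1 = (-0.5824, +0.8129)
n_2 = (-0.9088, +0.4172)
n_3 = (-0.8903, -0.4553)
n_4 = (+0.5350, -0.8449)
  (0,1): δ = 51.09°  ·
  (0,2): δ = 21.36°  ✓
  (0,3): δ = 30.38°  ·
  (0,4): δ = 125.64°  ·
  (1,2): δ = 150.28°  ·
  (1,3): δ = 98.53°  ·
  (1,4): δ = 3.28°  ✓
  (2,3): δ = 128.26°  ·
  (2,4): δ = 33.00°  ·
  (3,4): δ = 84.74°  ·
antipodal pairs: 2

count = 2; pairs: (0,2), (1,4)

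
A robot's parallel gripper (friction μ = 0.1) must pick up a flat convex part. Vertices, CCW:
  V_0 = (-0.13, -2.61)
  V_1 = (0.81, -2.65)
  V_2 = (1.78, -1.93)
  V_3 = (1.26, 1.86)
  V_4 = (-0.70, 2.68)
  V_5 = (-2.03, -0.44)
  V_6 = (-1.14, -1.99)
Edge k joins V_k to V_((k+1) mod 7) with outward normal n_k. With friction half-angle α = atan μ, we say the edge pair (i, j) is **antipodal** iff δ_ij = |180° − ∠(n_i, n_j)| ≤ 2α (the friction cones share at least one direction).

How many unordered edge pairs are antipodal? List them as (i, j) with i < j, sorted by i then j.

count = 1; pairs: (3,6)

α = atan 0.1 = 5.71°;  2α = 11.42°
n_0 = (-0.0425, -0.9991)
n_1 = (+0.5960, -0.8030)
n_2 = (+0.9907, +0.1359)
n_3 = (+0.3860, +0.9225)
n_4 = (-0.9199, +0.3921)
n_5 = (-0.8672, -0.4979)
n_6 = (-0.5232, -0.8522)
  (0,1): δ = 140.98°  ·
  (0,2): δ = 79.75°  ·
  (0,3): δ = 20.27°  ·
  (0,4): δ = 69.35°  ·
  (0,5): δ = 122.30°  ·
  (0,6): δ = 150.89°  ·
  (1,2): δ = 118.77°  ·
  (1,3): δ = 59.29°  ·
  (1,4): δ = 30.33°  ·
  (1,5): δ = 83.28°  ·
  (1,6): δ = 111.87°  ·
  (2,3): δ = 120.52°  ·
  (2,4): δ = 30.90°  ·
  (2,5): δ = 22.05°  ·
  (2,6): δ = 50.64°  ·
  (3,4): δ = 90.38°  ·
  (3,5): δ = 37.43°  ·
  (3,6): δ = 8.84°  ✓
  (4,5): δ = 127.05°  ·
  (4,6): δ = 98.46°  ·
  (5,6): δ = 151.41°  ·
antipodal pairs: 1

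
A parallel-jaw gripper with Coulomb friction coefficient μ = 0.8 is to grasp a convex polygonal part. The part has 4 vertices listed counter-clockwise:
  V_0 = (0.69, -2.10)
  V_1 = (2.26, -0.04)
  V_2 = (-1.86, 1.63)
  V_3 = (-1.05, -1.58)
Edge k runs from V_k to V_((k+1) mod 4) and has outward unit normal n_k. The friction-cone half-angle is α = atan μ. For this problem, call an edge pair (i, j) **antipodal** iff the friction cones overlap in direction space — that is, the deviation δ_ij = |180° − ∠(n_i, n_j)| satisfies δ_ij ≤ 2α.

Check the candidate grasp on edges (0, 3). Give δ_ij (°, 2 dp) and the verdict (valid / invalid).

α = atan 0.8 = 38.66°;  2α = 77.32°
edge 0: e_0 = (+1.57, +2.06);  n_0 = (+0.7953, -0.6062)
edge 3: e_3 = (+1.74, -0.52);  n_3 = (-0.2863, -0.9581)
∠(n_0, n_3) = 69.33°
δ = |180° − 69.33°| = 110.67°
110.67° > 2α = 77.32°  →  invalid

δ = 110.67°, invalid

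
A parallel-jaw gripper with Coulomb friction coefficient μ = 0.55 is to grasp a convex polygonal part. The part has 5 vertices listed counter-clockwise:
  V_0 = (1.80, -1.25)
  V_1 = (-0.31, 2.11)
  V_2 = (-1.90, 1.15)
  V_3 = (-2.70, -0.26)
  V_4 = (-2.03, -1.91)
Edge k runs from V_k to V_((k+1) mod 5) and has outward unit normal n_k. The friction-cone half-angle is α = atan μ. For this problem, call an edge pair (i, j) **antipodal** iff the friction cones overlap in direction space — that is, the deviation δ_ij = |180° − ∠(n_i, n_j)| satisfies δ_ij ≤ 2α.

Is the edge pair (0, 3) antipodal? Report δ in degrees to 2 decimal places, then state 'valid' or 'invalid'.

α = atan 0.55 = 28.81°;  2α = 57.62°
edge 0: e_0 = (-2.11, +3.36);  n_0 = (+0.8469, +0.5318)
edge 3: e_3 = (+0.67, -1.65);  n_3 = (-0.9265, -0.3762)
∠(n_0, n_3) = 169.97°
δ = |180° − 169.97°| = 10.03°
10.03° ≤ 2α = 57.62°  →  valid

δ = 10.03°, valid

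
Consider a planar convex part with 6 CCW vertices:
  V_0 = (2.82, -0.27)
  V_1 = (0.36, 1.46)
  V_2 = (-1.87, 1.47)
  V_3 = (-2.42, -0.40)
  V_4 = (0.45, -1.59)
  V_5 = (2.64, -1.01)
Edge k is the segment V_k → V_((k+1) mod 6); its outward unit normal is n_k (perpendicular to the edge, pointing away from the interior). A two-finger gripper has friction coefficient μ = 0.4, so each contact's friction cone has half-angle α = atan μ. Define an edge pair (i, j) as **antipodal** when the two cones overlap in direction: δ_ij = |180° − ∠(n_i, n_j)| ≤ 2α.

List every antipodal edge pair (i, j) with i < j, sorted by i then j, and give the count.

count = 4; pairs: (0,3), (1,3), (1,4), (2,5)

α = atan 0.4 = 21.80°;  2α = 43.60°
n_0 = (+0.5752, +0.8180)
n_1 = (+0.0045, +1.0000)
n_2 = (-0.9594, +0.2822)
n_3 = (-0.3830, -0.9237)
n_4 = (+0.2560, -0.9667)
n_5 = (+0.9717, -0.2364)
  (0,1): δ = 145.14°  ·
  (0,2): δ = 71.27°  ·
  (0,3): δ = 12.60°  ✓
  (0,4): δ = 49.95°  ·
  (0,5): δ = 111.45°  ·
  (1,2): δ = 106.13°  ·
  (1,3): δ = 22.26°  ✓
  (1,4): δ = 15.09°  ✓
  (1,5): δ = 76.59°  ·
  (2,3): δ = 96.13°  ·
  (2,4): δ = 58.78°  ·
  (2,5): δ = 2.72°  ✓
  (3,4): δ = 142.65°  ·
  (3,5): δ = 81.15°  ·
  (4,5): δ = 118.50°  ·
antipodal pairs: 4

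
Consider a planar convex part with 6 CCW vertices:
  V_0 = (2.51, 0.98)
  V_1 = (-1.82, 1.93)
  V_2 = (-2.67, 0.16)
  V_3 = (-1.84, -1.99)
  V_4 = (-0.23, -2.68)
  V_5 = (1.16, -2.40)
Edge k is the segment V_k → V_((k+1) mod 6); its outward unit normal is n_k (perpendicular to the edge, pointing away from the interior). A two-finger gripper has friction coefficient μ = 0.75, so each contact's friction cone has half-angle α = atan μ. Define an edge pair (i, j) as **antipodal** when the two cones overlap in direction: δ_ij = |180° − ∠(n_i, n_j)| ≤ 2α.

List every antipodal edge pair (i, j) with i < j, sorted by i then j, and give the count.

α = atan 0.75 = 36.87°;  2α = 73.74°
n_0 = (+0.2143, +0.9768)
n_1 = (-0.9014, +0.4329)
n_2 = (-0.9329, -0.3601)
n_3 = (-0.3939, -0.9191)
n_4 = (+0.1975, -0.9803)
n_5 = (+0.9287, -0.3709)
  (0,1): δ = 103.28°  ·
  (0,2): δ = 56.52°  ✓
  (0,3): δ = 10.82°  ✓
  (0,4): δ = 23.76°  ✓
  (0,5): δ = 80.60°  ·
  (1,2): δ = 133.24°  ·
  (1,3): δ = 87.55°  ·
  (1,4): δ = 52.96°  ✓
  (1,5): δ = 3.88°  ✓
  (2,3): δ = 134.31°  ·
  (2,4): δ = 99.72°  ·
  (2,5): δ = 42.88°  ✓
  (3,4): δ = 145.41°  ·
  (3,5): δ = 88.57°  ·
  (4,5): δ = 123.16°  ·
antipodal pairs: 6

count = 6; pairs: (0,2), (0,3), (0,4), (1,4), (1,5), (2,5)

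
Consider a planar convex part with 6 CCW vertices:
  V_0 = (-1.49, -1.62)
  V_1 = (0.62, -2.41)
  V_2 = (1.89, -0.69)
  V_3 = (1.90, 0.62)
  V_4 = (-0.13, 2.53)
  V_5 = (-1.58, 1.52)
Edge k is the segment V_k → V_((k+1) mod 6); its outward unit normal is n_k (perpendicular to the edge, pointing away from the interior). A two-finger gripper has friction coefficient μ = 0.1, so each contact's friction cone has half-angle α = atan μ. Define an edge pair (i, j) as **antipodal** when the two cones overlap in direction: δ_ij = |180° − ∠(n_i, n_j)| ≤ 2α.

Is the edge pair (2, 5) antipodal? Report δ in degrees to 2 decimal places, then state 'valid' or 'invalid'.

δ = 2.08°, valid

α = atan 0.1 = 5.71°;  2α = 11.42°
edge 2: e_2 = (+0.01, +1.31);  n_2 = (+1.0000, -0.0076)
edge 5: e_5 = (+0.09, -3.14);  n_5 = (-0.9996, -0.0287)
∠(n_2, n_5) = 177.92°
δ = |180° − 177.92°| = 2.08°
2.08° ≤ 2α = 11.42°  →  valid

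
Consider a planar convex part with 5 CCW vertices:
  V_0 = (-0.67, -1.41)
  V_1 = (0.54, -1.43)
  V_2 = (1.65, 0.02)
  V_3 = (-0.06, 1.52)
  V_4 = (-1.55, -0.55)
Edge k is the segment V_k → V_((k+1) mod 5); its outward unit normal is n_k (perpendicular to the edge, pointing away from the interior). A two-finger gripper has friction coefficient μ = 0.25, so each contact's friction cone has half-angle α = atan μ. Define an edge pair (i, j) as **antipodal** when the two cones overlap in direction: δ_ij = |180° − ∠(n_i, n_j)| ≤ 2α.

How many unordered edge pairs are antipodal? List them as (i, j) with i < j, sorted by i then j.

α = atan 0.25 = 14.04°;  2α = 28.07°
n_0 = (-0.0165, -0.9999)
n_1 = (+0.7940, -0.6079)
n_2 = (+0.6594, +0.7518)
n_3 = (-0.8116, +0.5842)
n_4 = (-0.6989, -0.7152)
  (0,1): δ = 126.49°  ·
  (0,2): δ = 40.31°  ·
  (0,3): δ = 55.20°  ·
  (0,4): δ = 136.61°  ·
  (1,2): δ = 93.82°  ·
  (1,3): δ = 1.69°  ✓
  (1,4): δ = 83.09°  ·
  (2,3): δ = 84.49°  ·
  (2,4): δ = 3.08°  ✓
  (3,4): δ = 98.59°  ·
antipodal pairs: 2

count = 2; pairs: (1,3), (2,4)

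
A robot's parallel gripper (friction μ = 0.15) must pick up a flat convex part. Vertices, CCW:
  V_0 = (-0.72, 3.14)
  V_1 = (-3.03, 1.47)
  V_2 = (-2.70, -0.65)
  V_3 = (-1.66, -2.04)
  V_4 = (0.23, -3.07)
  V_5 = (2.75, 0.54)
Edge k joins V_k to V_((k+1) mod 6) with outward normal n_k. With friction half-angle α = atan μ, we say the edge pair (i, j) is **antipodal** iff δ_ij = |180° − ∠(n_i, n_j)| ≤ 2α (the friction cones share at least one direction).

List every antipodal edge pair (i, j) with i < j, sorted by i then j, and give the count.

count = 2; pairs: (2,5), (3,5)

α = atan 0.15 = 8.53°;  2α = 17.06°
n_0 = (-0.5859, +0.8104)
n_1 = (-0.9881, -0.1538)
n_2 = (-0.8007, -0.5991)
n_3 = (-0.4785, -0.8781)
n_4 = (+0.8200, -0.5724)
n_5 = (+0.5996, +0.8003)
  (0,1): δ = 117.02°  ·
  (0,2): δ = 89.06°  ·
  (0,3): δ = 64.45°  ·
  (0,4): δ = 19.22°  ·
  (0,5): δ = 107.29°  ·
  (1,2): δ = 152.04°  ·
  (1,3): δ = 127.44°  ·
  (1,4): δ = 43.77°  ·
  (1,5): δ = 44.31°  ·
  (2,3): δ = 155.39°  ·
  (2,4): δ = 71.72°  ·
  (2,5): δ = 16.35°  ✓
  (3,4): δ = 96.33°  ·
  (3,5): δ = 8.25°  ✓
  (4,5): δ = 91.93°  ·
antipodal pairs: 2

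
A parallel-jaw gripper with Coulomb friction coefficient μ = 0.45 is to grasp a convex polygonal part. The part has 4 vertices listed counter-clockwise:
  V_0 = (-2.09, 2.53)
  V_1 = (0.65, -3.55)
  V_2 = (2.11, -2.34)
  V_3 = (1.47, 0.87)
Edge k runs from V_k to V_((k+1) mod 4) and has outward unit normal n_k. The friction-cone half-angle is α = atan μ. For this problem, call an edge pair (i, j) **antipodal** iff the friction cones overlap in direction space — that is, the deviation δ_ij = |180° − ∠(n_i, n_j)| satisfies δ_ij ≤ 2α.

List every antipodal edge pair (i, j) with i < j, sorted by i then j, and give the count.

α = atan 0.45 = 24.23°;  2α = 48.46°
n_0 = (-0.9117, -0.4109)
n_1 = (+0.6381, -0.7699)
n_2 = (+0.9807, +0.1955)
n_3 = (+0.4226, +0.9063)
  (0,1): δ = 74.61°  ·
  (0,2): δ = 12.98°  ✓
  (0,3): δ = 40.74°  ✓
  (1,2): δ = 118.38°  ·
  (1,3): δ = 64.65°  ·
  (2,3): δ = 126.27°  ·
antipodal pairs: 2

count = 2; pairs: (0,2), (0,3)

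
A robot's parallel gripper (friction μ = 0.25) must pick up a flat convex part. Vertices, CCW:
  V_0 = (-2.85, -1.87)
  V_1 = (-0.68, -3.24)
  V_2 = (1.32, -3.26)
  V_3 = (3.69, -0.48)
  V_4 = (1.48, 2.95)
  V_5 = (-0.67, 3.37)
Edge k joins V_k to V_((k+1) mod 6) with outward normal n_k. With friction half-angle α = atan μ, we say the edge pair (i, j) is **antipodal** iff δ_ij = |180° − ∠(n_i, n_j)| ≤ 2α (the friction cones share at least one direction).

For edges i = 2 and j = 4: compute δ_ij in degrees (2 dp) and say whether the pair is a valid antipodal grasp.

δ = 60.61°, invalid

α = atan 0.25 = 14.04°;  2α = 28.07°
edge 2: e_2 = (+2.37, +2.78);  n_2 = (+0.7610, -0.6488)
edge 4: e_4 = (-2.15, +0.42);  n_4 = (+0.1917, +0.9814)
∠(n_2, n_4) = 119.39°
δ = |180° − 119.39°| = 60.61°
60.61° > 2α = 28.07°  →  invalid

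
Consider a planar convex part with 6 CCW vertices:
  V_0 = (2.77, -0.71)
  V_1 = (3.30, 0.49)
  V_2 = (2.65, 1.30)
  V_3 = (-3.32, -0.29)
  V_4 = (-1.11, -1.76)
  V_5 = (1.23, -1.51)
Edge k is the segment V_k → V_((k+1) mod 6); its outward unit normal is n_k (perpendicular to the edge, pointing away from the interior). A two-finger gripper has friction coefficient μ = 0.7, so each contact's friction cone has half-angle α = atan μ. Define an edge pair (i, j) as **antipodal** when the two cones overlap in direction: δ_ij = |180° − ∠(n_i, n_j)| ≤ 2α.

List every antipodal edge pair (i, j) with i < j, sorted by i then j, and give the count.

α = atan 0.7 = 34.99°;  2α = 69.98°
n_0 = (+0.9148, -0.4040)
n_1 = (+0.7799, +0.6259)
n_2 = (-0.2574, +0.9663)
n_3 = (-0.5538, -0.8326)
n_4 = (+0.1062, -0.9943)
n_5 = (+0.4610, -0.8874)
  (0,1): δ = 117.42°  ·
  (0,2): δ = 51.26°  ✓
  (0,3): δ = 80.20°  ·
  (0,4): δ = 119.93°  ·
  (0,5): δ = 141.28°  ·
  (1,2): δ = 113.83°  ·
  (1,3): δ = 17.62°  ✓
  (1,4): δ = 57.35°  ✓
  (1,5): δ = 78.71°  ·
  (2,3): δ = 48.54°  ✓
  (2,4): δ = 8.82°  ✓
  (2,5): δ = 12.54°  ✓
  (3,4): δ = 140.27°  ·
  (3,5): δ = 118.92°  ·
  (4,5): δ = 158.65°  ·
antipodal pairs: 6

count = 6; pairs: (0,2), (1,3), (1,4), (2,3), (2,4), (2,5)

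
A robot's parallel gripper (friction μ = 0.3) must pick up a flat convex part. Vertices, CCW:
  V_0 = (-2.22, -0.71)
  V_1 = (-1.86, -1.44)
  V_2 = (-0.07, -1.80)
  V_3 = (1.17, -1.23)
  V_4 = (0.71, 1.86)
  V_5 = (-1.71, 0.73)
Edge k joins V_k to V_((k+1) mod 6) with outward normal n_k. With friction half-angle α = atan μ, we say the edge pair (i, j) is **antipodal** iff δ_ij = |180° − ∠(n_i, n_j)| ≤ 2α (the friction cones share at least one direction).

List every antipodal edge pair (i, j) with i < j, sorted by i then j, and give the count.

α = atan 0.3 = 16.70°;  2α = 33.40°
n_0 = (-0.8969, -0.4423)
n_1 = (-0.1972, -0.9804)
n_2 = (+0.4177, -0.9086)
n_3 = (+0.9891, +0.1472)
n_4 = (-0.4231, +0.9061)
n_5 = (-0.9426, +0.3338)
  (0,1): δ = 127.62°  ·
  (0,2): δ = 91.56°  ·
  (0,3): δ = 17.78°  ✓
  (0,4): δ = 88.78°  ·
  (0,5): δ = 134.25°  ·
  (1,2): δ = 143.94°  ·
  (1,3): δ = 70.16°  ·
  (1,4): δ = 36.40°  ·
  (1,5): δ = 81.87°  ·
  (2,3): δ = 106.22°  ·
  (2,4): δ = 0.34°  ✓
  (2,5): δ = 45.81°  ·
  (3,4): δ = 73.44°  ·
  (3,5): δ = 27.97°  ✓
  (4,5): δ = 134.53°  ·
antipodal pairs: 3

count = 3; pairs: (0,3), (2,4), (3,5)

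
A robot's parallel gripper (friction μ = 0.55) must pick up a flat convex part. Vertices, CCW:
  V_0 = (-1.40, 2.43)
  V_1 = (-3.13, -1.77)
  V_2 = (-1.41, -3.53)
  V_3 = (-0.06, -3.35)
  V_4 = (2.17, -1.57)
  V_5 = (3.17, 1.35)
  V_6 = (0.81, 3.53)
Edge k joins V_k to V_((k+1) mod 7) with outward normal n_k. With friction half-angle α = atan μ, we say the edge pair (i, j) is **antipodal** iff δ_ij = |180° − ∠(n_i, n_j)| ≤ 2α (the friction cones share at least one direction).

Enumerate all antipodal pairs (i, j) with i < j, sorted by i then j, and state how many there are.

α = atan 0.55 = 28.81°;  2α = 57.62°
n_0 = (-0.9246, +0.3809)
n_1 = (-0.7152, -0.6989)
n_2 = (+0.1322, -0.9912)
n_3 = (+0.6238, -0.7816)
n_4 = (+0.9461, -0.3240)
n_5 = (+0.6785, +0.7346)
n_6 = (-0.4456, +0.8952)
  (0,1): δ = 113.27°  ·
  (0,2): δ = 60.02°  ·
  (0,3): δ = 29.02°  ✓
  (0,4): δ = 3.48°  ✓
  (0,5): δ = 69.66°  ·
  (0,6): δ = 138.85°  ·
  (1,2): δ = 126.75°  ·
  (1,3): δ = 95.74°  ·
  (1,4): δ = 63.25°  ·
  (1,5): δ = 2.93°  ✓
  (1,6): δ = 72.12°  ·
  (2,3): δ = 149.00°  ·
  (2,4): δ = 116.50°  ·
  (2,5): δ = 50.32°  ✓
  (2,6): δ = 18.87°  ✓
  (3,4): δ = 147.50°  ·
  (3,5): δ = 81.33°  ·
  (3,6): δ = 12.14°  ✓
  (4,5): δ = 113.82°  ·
  (4,6): δ = 44.63°  ✓
  (5,6): δ = 110.81°  ·
antipodal pairs: 7

count = 7; pairs: (0,3), (0,4), (1,5), (2,5), (2,6), (3,6), (4,6)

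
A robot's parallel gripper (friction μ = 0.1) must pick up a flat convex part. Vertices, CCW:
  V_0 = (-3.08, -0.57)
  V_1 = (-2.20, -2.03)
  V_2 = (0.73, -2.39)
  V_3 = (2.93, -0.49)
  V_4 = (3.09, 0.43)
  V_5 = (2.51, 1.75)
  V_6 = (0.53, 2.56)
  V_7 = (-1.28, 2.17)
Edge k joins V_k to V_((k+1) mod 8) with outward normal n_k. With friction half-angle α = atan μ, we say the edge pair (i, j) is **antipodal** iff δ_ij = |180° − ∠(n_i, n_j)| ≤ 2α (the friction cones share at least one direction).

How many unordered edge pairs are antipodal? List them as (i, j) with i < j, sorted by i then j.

count = 1; pairs: (0,4)

α = atan 0.1 = 5.71°;  2α = 11.42°
n_0 = (-0.8565, -0.5162)
n_1 = (-0.1219, -0.9925)
n_2 = (+0.6536, -0.7568)
n_3 = (+0.9852, -0.1713)
n_4 = (+0.9155, +0.4023)
n_5 = (+0.3786, +0.9255)
n_6 = (-0.2106, +0.9776)
n_7 = (-0.8358, +0.5491)
  (0,1): δ = 128.08°  ·
  (0,2): δ = 80.26°  ·
  (0,3): δ = 40.94°  ·
  (0,4): δ = 7.36°  ✓
  (0,5): δ = 36.67°  ·
  (0,6): δ = 71.08°  ·
  (0,7): δ = 115.62°  ·
  (1,2): δ = 132.18°  ·
  (1,3): δ = 92.86°  ·
  (1,4): δ = 59.27°  ·
  (1,5): δ = 15.24°  ·
  (1,6): δ = 19.16°  ·
  (1,7): δ = 63.70°  ·
  (2,3): δ = 140.68°  ·
  (2,4): δ = 107.09°  ·
  (2,5): δ = 63.06°  ·
  (2,6): δ = 28.66°  ·
  (2,7): δ = 15.88°  ·
  (3,4): δ = 146.41°  ·
  (3,5): δ = 102.38°  ·
  (3,6): δ = 67.97°  ·
  (3,7): δ = 23.44°  ·
  (4,5): δ = 135.97°  ·
  (4,6): δ = 101.56°  ·
  (4,7): δ = 57.02°  ·
  (5,6): δ = 145.59°  ·
  (5,7): δ = 101.05°  ·
  (6,7): δ = 135.46°  ·
antipodal pairs: 1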